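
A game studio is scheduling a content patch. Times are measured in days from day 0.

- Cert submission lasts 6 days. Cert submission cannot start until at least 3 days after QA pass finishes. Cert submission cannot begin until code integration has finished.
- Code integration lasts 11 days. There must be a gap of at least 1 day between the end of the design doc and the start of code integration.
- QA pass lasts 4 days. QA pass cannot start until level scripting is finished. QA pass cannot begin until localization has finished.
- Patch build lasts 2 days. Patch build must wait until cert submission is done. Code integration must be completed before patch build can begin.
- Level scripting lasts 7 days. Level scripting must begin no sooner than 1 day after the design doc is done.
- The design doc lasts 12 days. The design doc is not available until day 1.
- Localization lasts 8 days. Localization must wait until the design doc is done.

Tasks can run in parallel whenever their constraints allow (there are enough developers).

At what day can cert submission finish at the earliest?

After its own release at day 1, the design doc can start at day 1 and finishes at day 13.
Localization cannot begin until the design doc (finishes day 13). It runs from day 13 to 13 + 8 = day 21.
Code integration cannot begin until the design doc (finishes day 13, plus 1-day gap → day 14). It runs from day 14 to 14 + 11 = day 25.
After the design doc (finishes day 13, plus 1-day gap → day 14), level scripting can start at day 14 and finishes at day 21.
QA pass has to wait for level scripting (finishes day 21); localization (finishes day 21). The latest of these is day 21, so QA pass runs day 21 to 21 + 4 = day 25.
Cert submission cannot start until QA pass (finishes day 25, plus 3-day gap → day 28); code integration (finishes day 25). The controlling bound is day 28, so cert submission finishes at 28 + 6 = day 34.

34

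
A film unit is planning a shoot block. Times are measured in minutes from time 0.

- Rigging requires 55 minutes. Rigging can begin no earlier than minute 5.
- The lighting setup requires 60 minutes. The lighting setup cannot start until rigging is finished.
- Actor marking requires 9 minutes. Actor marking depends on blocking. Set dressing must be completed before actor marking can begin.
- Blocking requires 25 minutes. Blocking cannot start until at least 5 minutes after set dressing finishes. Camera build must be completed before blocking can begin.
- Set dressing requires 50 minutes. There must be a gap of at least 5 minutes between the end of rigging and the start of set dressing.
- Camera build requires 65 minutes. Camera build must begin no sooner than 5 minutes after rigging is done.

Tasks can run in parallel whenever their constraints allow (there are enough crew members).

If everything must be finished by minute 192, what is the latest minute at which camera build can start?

Nothing follows actor marking; the deadline of minute 192 is its only limit. It must start by 192 − 9 = minute 183.
Blocking must finish before actor marking (must start by minute 183). With a 25-minute duration, blocking must start by 183 − 25 = minute 158.
Since blocking (must start by minute 158) depends on it, camera build must finish by minute 158. Backing off its 65-minute duration gives a latest start of minute 93.

93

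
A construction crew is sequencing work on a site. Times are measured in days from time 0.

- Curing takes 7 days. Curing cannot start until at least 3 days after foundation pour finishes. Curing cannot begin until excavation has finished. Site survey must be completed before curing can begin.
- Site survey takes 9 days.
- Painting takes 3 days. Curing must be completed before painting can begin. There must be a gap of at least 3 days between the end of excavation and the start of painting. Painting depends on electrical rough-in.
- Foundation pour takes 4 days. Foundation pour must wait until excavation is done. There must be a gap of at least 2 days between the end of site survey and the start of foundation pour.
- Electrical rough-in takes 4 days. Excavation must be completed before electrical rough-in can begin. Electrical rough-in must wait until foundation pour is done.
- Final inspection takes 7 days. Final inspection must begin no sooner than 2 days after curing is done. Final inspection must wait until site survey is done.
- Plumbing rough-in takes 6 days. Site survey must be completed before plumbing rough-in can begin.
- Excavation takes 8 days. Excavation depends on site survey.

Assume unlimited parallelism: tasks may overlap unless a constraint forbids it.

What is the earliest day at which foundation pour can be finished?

Site survey has no prerequisites, so it starts at day 0 and finishes at day 9.
After site survey (finishes day 9), excavation can start at day 9 and finishes at day 17.
Foundation pour needs all of excavation (finishes day 17); site survey (finishes day 9, plus 2-day gap → day 11). That puts its earliest start at day 17; it finishes at 17 + 4 = day 21.

21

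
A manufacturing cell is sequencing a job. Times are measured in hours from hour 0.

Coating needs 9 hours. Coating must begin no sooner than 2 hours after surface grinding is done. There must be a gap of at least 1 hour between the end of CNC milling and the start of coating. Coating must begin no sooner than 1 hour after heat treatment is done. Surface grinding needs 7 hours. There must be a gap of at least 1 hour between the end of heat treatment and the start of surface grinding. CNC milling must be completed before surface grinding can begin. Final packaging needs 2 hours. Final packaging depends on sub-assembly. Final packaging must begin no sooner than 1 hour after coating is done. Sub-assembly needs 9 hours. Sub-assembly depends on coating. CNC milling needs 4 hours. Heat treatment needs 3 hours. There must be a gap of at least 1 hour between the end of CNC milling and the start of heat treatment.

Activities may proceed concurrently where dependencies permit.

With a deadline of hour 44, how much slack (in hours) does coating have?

Nothing blocks CNC milling, so it runs from hour 0 to hour 4.
Heat treatment cannot begin until CNC milling (finishes hour 4, plus 1-hour gap → hour 5). It runs from hour 5 to 5 + 3 = hour 8.
Surface grinding needs all of heat treatment (finishes hour 8, plus 1-hour gap → hour 9); CNC milling (finishes hour 4). That puts its earliest start at hour 9; it finishes at 9 + 7 = hour 16.
Coating cannot start until surface grinding (finishes hour 16, plus 2-hour gap → hour 18); CNC milling (finishes hour 4, plus 1-hour gap → hour 5); heat treatment (finishes hour 8, plus 1-hour gap → hour 9). The controlling bound is hour 18, so coating finishes at 18 + 9 = hour 27.

Working backward from the deadline:
To finish by hour 44, final packaging (duration 2) must start no later than hour 42.
Sub-assembly has to be done before final packaging (must start by hour 42). That means finishing by hour 42, i.e. starting by 42 − 9 = hour 33.
Coating must finish in time for sub-assembly (must start by hour 33); final packaging (must start by hour 42, minus 1-hour gap → hour 41). The tightest is hour 33, so coating must start by 33 − 9 = hour 24.
So coating can start as early as hour 18 and as late as hour 24, giving 24 − 18 = 6 hours of slack.

6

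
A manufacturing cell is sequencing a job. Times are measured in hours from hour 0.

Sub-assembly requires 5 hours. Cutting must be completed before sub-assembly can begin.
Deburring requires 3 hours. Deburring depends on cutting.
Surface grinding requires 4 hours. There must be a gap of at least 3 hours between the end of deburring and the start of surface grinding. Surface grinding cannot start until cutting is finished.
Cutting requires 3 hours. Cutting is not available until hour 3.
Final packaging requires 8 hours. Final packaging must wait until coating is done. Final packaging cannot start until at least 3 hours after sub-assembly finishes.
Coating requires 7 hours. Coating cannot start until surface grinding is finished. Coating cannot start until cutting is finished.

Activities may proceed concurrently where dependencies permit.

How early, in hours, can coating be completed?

23

After its own release at hour 3, cutting can start at hour 3 and finishes at hour 6.
After cutting (finishes hour 6), deburring can start at hour 6 and finishes at hour 9.
Surface grinding needs all of deburring (finishes hour 9, plus 3-hour gap → hour 12); cutting (finishes hour 6). That puts its earliest start at hour 12; it finishes at 12 + 4 = hour 16.
Coating cannot start until surface grinding (finishes hour 16); cutting (finishes hour 6). The controlling bound is hour 16, so coating finishes at 16 + 7 = hour 23.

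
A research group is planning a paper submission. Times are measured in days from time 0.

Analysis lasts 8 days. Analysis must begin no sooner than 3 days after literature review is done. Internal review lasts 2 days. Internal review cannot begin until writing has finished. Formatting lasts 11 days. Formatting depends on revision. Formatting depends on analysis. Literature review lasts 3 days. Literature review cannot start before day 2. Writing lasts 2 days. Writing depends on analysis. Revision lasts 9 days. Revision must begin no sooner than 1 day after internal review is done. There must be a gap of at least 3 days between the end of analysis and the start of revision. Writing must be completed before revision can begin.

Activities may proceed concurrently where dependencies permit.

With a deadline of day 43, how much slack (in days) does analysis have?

2

Literature review waits on its own release at day 2, so it starts at day 2 and finishes at 2 + 3 = day 5.
After literature review (finishes day 5, plus 3-day gap → day 8), analysis can start at day 8 and finishes at day 16.

Working backward from the deadline:
Nothing follows formatting; the deadline of day 43 is its only limit. It must start by 43 − 11 = day 32.
Revision must finish before formatting (must start by day 32). With a 9-day duration, revision must start by 32 − 9 = day 23.
Internal review has to be done before revision (must start by day 23, minus 1-day gap → day 22). That means finishing by day 22, i.e. starting by 22 − 2 = day 20.
Writing has several dependents: internal review (must start by day 20); revision (must start by day 23). The earliest of those limits is day 20, so writing must start by 20 − 2 = day 18.
Analysis must finish in time for writing (must start by day 18); revision (must start by day 23, minus 3-day gap → day 20); formatting (must start by day 32). The tightest is day 18, so analysis must start by 18 − 8 = day 10.
So analysis can start as early as day 8 and as late as day 10, giving 10 − 8 = 2 days of slack.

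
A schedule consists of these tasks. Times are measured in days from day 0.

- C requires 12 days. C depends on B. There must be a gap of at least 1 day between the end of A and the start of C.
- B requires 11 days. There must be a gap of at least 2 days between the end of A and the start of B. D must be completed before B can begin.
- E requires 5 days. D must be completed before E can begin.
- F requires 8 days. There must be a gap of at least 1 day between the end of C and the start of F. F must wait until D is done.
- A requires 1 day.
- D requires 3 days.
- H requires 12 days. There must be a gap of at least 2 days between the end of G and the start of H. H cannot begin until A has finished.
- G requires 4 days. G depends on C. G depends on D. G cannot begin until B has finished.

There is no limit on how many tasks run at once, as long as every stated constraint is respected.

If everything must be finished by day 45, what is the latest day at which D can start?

1

To finish by day 45, F (duration 8) must start no later than day 37.
To finish by day 45, H (duration 12) must start no later than day 33.
G feeds into H (must start by day 33, minus 2-day gap → day 31); so G must finish by day 31 and therefore start by day 27.
C feeds F (must start by day 37, minus 1-day gap → day 36); G (must start by day 27). Taking the minimum, C must finish by day 27 and start by 27 − 12 = day 15.
B has several dependents: C (must start by day 15); G (must start by day 27). The earliest of those limits is day 15, so B must start by 15 − 11 = day 4.
E must finish by day 45; it takes 5 days, so it must start by 45 − 5 = day 40.
D must finish in time for B (must start by day 4); E (must start by day 40); F (must start by day 37); G (must start by day 27). The tightest is day 4, so D must start by 4 − 3 = day 1.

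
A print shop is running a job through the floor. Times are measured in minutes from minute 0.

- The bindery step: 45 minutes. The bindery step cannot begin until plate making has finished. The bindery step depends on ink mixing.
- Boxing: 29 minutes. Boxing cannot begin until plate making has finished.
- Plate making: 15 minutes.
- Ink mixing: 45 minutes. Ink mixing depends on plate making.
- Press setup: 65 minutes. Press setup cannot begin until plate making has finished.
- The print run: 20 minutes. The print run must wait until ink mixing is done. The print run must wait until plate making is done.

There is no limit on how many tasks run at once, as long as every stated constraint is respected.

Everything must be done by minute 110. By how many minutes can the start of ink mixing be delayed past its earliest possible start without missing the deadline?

5

Plate making has no prerequisites, so it starts at minute 0 and finishes at minute 15.
After plate making (finishes minute 15), ink mixing can start at minute 15 and finishes at minute 60.

Working backward from the deadline:
To finish by minute 110, the print run (duration 20) must start no later than minute 90.
The bindery step must finish by minute 110; it takes 45 minutes, so it must start by 110 − 45 = minute 65.
Ink mixing has several dependents: the print run (must start by minute 90); the bindery step (must start by minute 65). The earliest of those limits is minute 65, so ink mixing must start by 65 − 45 = minute 20.
So ink mixing can start as early as minute 15 and as late as minute 20, giving 20 − 15 = 5 minutes of slack.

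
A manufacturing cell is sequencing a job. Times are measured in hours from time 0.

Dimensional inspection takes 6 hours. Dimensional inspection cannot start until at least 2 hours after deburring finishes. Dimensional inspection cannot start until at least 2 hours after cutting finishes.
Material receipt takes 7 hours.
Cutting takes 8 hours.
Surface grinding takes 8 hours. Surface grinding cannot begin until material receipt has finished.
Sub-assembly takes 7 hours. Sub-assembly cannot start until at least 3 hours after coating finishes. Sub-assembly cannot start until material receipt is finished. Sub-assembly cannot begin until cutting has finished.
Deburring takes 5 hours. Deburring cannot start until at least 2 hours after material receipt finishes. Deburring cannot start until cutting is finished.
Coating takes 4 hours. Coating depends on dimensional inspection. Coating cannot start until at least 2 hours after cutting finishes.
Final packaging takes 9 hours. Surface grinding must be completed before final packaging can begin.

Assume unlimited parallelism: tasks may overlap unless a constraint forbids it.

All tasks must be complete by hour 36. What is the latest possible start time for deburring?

9

To finish by hour 36, sub-assembly (duration 7) must start no later than hour 29.
Since sub-assembly (must start by hour 29, minus 3-hour gap → hour 26) depends on it, coating must finish by hour 26. Backing off its 4-hour duration gives a latest start of hour 22.
Since coating (must start by hour 22) depends on it, dimensional inspection must finish by hour 22. Backing off its 6-hour duration gives a latest start of hour 16.
Deburring must finish before dimensional inspection (must start by hour 16, minus 2-hour gap → hour 14). With a 5-hour duration, deburring must start by 14 − 5 = hour 9.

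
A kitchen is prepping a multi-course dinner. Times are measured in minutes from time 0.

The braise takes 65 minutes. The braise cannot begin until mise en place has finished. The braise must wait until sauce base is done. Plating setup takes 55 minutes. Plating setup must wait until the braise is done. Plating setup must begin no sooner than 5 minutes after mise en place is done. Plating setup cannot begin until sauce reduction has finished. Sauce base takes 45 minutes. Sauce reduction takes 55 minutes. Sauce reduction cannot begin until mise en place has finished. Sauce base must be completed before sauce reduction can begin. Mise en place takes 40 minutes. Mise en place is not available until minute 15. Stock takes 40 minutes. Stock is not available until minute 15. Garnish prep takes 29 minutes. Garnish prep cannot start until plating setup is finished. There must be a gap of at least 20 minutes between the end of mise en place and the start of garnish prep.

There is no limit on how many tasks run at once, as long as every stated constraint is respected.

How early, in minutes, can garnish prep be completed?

204

Sauce base has no prerequisites, so it starts at minute 0 and finishes at minute 45.
Mise en place cannot begin until its own release at minute 15. It runs from minute 15 to 15 + 40 = minute 55.
Sauce reduction cannot start until mise en place (finishes minute 55); sauce base (finishes minute 45). The controlling bound is minute 55, so sauce reduction finishes at 55 + 55 = minute 110.
The braise cannot start until mise en place (finishes minute 55); sauce base (finishes minute 45). The controlling bound is minute 55, so the braise finishes at 55 + 65 = minute 120.
Plating setup cannot start until the braise (finishes minute 120); mise en place (finishes minute 55, plus 5-minute gap → minute 60); sauce reduction (finishes minute 110). The controlling bound is minute 120, so plating setup finishes at 120 + 55 = minute 175.
Garnish prep cannot start until plating setup (finishes minute 175); mise en place (finishes minute 55, plus 20-minute gap → minute 75). The controlling bound is minute 175, so garnish prep finishes at 175 + 29 = minute 204.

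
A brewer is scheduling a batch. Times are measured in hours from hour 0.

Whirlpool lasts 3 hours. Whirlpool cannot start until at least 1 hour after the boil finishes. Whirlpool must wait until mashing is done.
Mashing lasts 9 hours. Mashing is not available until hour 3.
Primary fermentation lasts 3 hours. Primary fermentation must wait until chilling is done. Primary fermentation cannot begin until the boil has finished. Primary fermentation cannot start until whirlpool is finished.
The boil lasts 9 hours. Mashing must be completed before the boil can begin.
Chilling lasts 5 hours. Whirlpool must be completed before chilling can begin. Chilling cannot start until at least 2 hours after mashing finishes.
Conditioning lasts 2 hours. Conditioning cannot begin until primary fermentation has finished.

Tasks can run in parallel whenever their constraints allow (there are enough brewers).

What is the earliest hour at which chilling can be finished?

30

Mashing cannot begin until its own release at hour 3. It runs from hour 3 to 3 + 9 = hour 12.
The boil cannot begin until mashing (finishes hour 12). It runs from hour 12 to 12 + 9 = hour 21.
Whirlpool has to wait for the boil (finishes hour 21, plus 1-hour gap → hour 22); mashing (finishes hour 12). The latest of these is hour 22, so whirlpool runs hour 22 to 22 + 3 = hour 25.
Chilling needs all of whirlpool (finishes hour 25); mashing (finishes hour 12, plus 2-hour gap → hour 14). That puts its earliest start at hour 25; it finishes at 25 + 5 = hour 30.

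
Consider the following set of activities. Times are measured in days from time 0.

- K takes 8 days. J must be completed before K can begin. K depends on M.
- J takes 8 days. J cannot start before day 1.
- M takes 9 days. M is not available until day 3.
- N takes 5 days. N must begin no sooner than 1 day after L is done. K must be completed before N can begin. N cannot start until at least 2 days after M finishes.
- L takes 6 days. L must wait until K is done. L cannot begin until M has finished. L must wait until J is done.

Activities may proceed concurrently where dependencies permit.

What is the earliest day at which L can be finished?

26

After its own release at day 3, M can start at day 3 and finishes at day 12.
J waits on its own release at day 1, so it starts at day 1 and finishes at 1 + 8 = day 9.
For K: J (finishes day 9); M (finishes day 12). Taking the maximum gives a start of day 12, and it finishes at 12 + 8 = day 20.
L has to wait for K (finishes day 20); M (finishes day 12); J (finishes day 9). The latest of these is day 20, so L runs day 20 to 20 + 6 = day 26.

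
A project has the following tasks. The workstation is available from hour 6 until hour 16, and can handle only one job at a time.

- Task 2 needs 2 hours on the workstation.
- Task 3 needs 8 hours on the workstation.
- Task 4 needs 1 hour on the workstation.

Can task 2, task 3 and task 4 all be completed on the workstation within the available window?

The workstation window is 16 − 6 = 10 hours.
Running back to back, the jobs need 2 + 8 + 1 = 11 hours on the workstation.
Since 11 > 10, they cannot all fit.

No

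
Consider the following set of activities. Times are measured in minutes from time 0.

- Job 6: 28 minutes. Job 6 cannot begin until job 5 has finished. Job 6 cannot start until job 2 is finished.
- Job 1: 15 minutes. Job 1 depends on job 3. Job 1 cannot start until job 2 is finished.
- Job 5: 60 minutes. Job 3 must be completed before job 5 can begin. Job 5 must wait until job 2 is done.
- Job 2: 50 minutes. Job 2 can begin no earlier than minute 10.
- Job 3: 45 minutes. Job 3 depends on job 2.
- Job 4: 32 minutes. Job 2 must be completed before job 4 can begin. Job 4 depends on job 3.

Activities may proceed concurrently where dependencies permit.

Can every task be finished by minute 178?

No

Job 2 cannot begin until its own release at minute 10. It runs from minute 10 to 10 + 50 = minute 60.
Job 3 waits on job 2 (finishes minute 60), so it starts at minute 60 and finishes at 60 + 45 = minute 105.
For job 5: job 3 (finishes minute 105); job 2 (finishes minute 60). Taking the maximum gives a start of minute 105, and it finishes at 105 + 60 = minute 165.
Job 6 has to wait for job 5 (finishes minute 165); job 2 (finishes minute 60). The latest of these is minute 165, so job 6 runs minute 165 to 165 + 28 = minute 193.
For job 4: job 2 (finishes minute 60); job 3 (finishes minute 105). Taking the maximum gives a start of minute 105, and it finishes at 105 + 32 = minute 137.
For job 1: job 3 (finishes minute 105); job 2 (finishes minute 60). Taking the maximum gives a start of minute 105, and it finishes at 105 + 15 = minute 120.
The earliest everything can be done is minute 193, which is after the deadline of 178, so it is not possible.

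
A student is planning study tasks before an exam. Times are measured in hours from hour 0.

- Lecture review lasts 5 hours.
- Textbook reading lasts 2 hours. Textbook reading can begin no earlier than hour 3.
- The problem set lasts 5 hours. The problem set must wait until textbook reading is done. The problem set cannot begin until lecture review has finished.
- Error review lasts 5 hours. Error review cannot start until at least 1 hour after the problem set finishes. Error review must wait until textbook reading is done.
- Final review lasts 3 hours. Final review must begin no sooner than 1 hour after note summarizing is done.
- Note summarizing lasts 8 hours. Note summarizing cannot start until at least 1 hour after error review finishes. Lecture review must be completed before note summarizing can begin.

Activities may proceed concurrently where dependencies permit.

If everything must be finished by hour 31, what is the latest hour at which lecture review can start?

Final review must finish by hour 31; it takes 3 hours, so it must start by 31 − 3 = hour 28.
Note summarizing must finish before final review (must start by hour 28, minus 1-hour gap → hour 27). With an 8-hour duration, note summarizing must start by 27 − 8 = hour 19.
Since note summarizing (must start by hour 19, minus 1-hour gap → hour 18) depends on it, error review must finish by hour 18. Backing off its 5-hour duration gives a latest start of hour 13.
The problem set feeds into error review (must start by hour 13, minus 1-hour gap → hour 12); so the problem set must finish by hour 12 and therefore start by hour 7.
For lecture review: the problem set (must start by hour 7); note summarizing (must start by hour 19). The most restrictive is hour 7; with a 5-hour duration, lecture review must start by hour 2.

2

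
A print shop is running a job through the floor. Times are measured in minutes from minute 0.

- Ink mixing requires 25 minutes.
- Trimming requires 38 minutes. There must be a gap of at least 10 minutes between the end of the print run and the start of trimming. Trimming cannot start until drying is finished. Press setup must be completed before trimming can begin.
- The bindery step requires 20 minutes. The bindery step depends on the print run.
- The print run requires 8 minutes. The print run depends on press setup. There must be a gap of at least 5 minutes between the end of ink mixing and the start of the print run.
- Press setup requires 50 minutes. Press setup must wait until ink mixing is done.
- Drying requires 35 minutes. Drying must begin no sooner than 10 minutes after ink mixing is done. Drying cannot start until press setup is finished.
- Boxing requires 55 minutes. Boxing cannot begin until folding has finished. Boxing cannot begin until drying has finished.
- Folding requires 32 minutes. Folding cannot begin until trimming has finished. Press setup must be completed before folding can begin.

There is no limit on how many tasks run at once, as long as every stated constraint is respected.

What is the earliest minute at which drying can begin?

75

Ink mixing can start immediately at minute 0; it finishes at minute 25.
After ink mixing (finishes minute 25), press setup can start at minute 25 and finishes at minute 75.
Drying waits on ink mixing (finishes minute 25, plus 10-minute gap → minute 35); press setup (finishes minute 75). The latest of these is minute 75, which is the earliest drying can start.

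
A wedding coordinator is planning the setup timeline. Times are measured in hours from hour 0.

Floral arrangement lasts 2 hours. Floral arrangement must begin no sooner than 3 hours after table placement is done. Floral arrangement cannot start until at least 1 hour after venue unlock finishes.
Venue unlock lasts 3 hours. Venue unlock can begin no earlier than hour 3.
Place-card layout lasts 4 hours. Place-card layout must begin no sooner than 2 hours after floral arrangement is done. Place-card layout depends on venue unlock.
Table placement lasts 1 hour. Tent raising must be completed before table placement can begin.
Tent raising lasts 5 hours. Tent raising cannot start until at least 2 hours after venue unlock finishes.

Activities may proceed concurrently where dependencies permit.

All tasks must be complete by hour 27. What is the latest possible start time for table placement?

15

To finish by hour 27, place-card layout (duration 4) must start no later than hour 23.
Floral arrangement must finish before place-card layout (must start by hour 23, minus 2-hour gap → hour 21). With a 2-hour duration, floral arrangement must start by 21 − 2 = hour 19.
Table placement feeds into floral arrangement (must start by hour 19, minus 3-hour gap → hour 16); so table placement must finish by hour 16 and therefore start by hour 15.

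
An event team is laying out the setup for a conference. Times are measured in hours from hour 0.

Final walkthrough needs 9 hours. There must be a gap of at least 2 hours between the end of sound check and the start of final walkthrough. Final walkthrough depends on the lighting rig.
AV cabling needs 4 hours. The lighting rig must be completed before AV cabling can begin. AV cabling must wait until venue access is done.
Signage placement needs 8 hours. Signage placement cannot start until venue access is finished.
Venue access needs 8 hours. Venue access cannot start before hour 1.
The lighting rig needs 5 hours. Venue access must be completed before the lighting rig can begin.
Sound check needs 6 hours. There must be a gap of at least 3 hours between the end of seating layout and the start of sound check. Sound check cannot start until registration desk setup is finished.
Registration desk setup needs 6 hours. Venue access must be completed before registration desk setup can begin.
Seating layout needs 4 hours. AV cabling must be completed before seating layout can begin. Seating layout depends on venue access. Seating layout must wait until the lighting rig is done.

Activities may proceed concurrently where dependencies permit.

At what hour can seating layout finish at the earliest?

Venue access cannot begin until its own release at hour 1. It runs from hour 1 to 1 + 8 = hour 9.
The lighting rig waits on venue access (finishes hour 9), so it starts at hour 9 and finishes at 9 + 5 = hour 14.
AV cabling cannot start until the lighting rig (finishes hour 14); venue access (finishes hour 9). The controlling bound is hour 14, so AV cabling finishes at 14 + 4 = hour 18.
Seating layout has to wait for AV cabling (finishes hour 18); venue access (finishes hour 9); the lighting rig (finishes hour 14). The latest of these is hour 18, so seating layout runs hour 18 to 18 + 4 = hour 22.

22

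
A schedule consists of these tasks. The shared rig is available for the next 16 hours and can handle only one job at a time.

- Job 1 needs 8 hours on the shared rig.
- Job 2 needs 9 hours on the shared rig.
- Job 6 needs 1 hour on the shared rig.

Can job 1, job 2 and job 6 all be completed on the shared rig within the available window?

Running back to back, the jobs need 8 + 9 + 1 = 18 hours on the shared rig.
Since 18 > 16, they cannot all fit.

No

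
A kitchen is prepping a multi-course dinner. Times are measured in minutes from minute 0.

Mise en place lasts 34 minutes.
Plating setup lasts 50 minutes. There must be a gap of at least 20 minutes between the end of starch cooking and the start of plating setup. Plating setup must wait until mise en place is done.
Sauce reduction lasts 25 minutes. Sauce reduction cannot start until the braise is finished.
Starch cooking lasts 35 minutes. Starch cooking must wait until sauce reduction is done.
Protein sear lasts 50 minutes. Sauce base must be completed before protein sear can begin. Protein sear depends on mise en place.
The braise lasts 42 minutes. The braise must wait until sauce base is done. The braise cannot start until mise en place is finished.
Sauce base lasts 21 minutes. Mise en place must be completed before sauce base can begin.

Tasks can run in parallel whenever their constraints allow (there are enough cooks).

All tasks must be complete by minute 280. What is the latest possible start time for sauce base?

Nothing follows plating setup; the deadline of minute 280 is its only limit. It must start by 280 − 50 = minute 230.
Starch cooking feeds into plating setup (must start by minute 230, minus 20-minute gap → minute 210); so starch cooking must finish by minute 210 and therefore start by minute 175.
Sauce reduction feeds into starch cooking (must start by minute 175); so sauce reduction must finish by minute 175 and therefore start by minute 150.
The braise feeds into sauce reduction (must start by minute 150); so the braise must finish by minute 150 and therefore start by minute 108.
Nothing follows protein sear; the deadline of minute 280 is its only limit. It must start by 280 − 50 = minute 230.
Sauce base must finish in time for the braise (must start by minute 108); protein sear (must start by minute 230). The tightest is minute 108, so sauce base must start by 108 − 21 = minute 87.

87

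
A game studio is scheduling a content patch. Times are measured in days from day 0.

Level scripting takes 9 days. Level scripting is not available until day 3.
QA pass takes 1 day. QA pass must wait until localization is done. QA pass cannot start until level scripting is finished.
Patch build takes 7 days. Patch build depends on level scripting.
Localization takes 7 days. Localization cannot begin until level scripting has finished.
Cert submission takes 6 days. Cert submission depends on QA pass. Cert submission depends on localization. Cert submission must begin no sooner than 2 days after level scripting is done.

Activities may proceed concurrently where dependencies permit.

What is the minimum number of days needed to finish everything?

26

Level scripting waits on its own release at day 3, so it starts at day 3 and finishes at 3 + 9 = day 12.
Patch build cannot begin until level scripting (finishes day 12). It runs from day 12 to 12 + 7 = day 19.
After level scripting (finishes day 12), localization can start at day 12 and finishes at day 19.
For QA pass: localization (finishes day 19); level scripting (finishes day 12). Taking the maximum gives a start of day 19, and it finishes at 19 + 1 = day 20.
Cert submission needs all of QA pass (finishes day 20); localization (finishes day 19); level scripting (finishes day 12, plus 2-day gap → day 14). That puts its earliest start at day 20; it finishes at 20 + 6 = day 26.
All tasks are finished once the last one completes. Finish times: Level scripting at 12, Localization at 19, QA pass at 20, Cert submission at 26, Patch build at 19. The latest is day 26.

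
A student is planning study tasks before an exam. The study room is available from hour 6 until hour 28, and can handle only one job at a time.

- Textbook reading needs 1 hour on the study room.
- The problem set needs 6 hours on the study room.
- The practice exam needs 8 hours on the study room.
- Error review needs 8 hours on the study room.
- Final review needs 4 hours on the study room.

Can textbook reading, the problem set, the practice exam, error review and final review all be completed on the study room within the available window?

No

The study room window is 28 − 6 = 22 hours.
Running back to back, the jobs need 1 + 6 + 8 + 8 + 4 = 27 hours on the study room.
Since 27 > 22, they cannot all fit.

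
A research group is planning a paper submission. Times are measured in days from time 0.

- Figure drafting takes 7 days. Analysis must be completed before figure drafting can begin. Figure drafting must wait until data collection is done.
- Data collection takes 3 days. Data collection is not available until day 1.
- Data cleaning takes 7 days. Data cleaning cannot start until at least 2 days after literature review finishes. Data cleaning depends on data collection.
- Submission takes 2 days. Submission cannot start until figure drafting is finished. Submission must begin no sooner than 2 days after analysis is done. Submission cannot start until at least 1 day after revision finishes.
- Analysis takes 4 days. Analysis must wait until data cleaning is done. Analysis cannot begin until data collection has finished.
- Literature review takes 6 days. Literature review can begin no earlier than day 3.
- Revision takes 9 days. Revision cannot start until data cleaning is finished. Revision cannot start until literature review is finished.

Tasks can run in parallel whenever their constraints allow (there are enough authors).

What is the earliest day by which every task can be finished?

Data collection waits on its own release at day 1, so it starts at day 1 and finishes at 1 + 3 = day 4.
Literature review cannot begin until its own release at day 3. It runs from day 3 to 3 + 6 = day 9.
Data cleaning has to wait for literature review (finishes day 9, plus 2-day gap → day 11); data collection (finishes day 4). The latest of these is day 11, so data cleaning runs day 11 to 11 + 7 = day 18.
For revision: data cleaning (finishes day 18); literature review (finishes day 9). Taking the maximum gives a start of day 18, and it finishes at 18 + 9 = day 27.
Analysis has to wait for data cleaning (finishes day 18); data collection (finishes day 4). The latest of these is day 18, so analysis runs day 18 to 18 + 4 = day 22.
Figure drafting needs all of analysis (finishes day 22); data collection (finishes day 4). That puts its earliest start at day 22; it finishes at 22 + 7 = day 29.
For submission: figure drafting (finishes day 29); analysis (finishes day 22, plus 2-day gap → day 24); revision (finishes day 27, plus 1-day gap → day 28). Taking the maximum gives a start of day 29, and it finishes at 29 + 2 = day 31.
All tasks are finished once the last one completes. Finish times: Literature review at 9, Data collection at 4, Data cleaning at 18, Analysis at 22, Figure drafting at 29, Revision at 27, Submission at 31. The latest is day 31.

31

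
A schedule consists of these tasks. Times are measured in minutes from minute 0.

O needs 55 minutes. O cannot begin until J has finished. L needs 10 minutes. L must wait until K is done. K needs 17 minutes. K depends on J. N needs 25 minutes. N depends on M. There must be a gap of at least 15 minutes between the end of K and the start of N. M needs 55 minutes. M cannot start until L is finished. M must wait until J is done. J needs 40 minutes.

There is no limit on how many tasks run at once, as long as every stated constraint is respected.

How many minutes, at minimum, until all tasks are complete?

Nothing blocks J, so it runs from minute 0 to minute 40.
O cannot begin until J (finishes minute 40). It runs from minute 40 to 40 + 55 = minute 95.
After J (finishes minute 40), K can start at minute 40 and finishes at minute 57.
L waits on K (finishes minute 57), so it starts at minute 57 and finishes at 57 + 10 = minute 67.
For M: L (finishes minute 67); J (finishes minute 40). Taking the maximum gives a start of minute 67, and it finishes at 67 + 55 = minute 122.
N has to wait for M (finishes minute 122); K (finishes minute 57, plus 15-minute gap → minute 72). The latest of these is minute 122, so N runs minute 122 to 122 + 25 = minute 147.
All tasks are finished once the last one completes. Finish times: J at 40, K at 57, L at 67, M at 122, N at 147, O at 95. The latest is minute 147.

147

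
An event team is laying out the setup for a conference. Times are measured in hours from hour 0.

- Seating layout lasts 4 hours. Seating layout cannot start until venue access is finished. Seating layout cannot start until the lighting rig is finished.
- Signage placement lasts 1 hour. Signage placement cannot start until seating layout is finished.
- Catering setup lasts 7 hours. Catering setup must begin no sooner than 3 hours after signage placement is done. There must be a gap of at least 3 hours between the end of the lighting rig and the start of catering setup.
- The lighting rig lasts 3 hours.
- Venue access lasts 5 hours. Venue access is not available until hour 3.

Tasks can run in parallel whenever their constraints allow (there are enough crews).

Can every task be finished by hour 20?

Nothing blocks the lighting rig, so it runs from hour 0 to hour 3.
After its own release at hour 3, venue access can start at hour 3 and finishes at hour 8.
Seating layout cannot start until venue access (finishes hour 8); the lighting rig (finishes hour 3). The controlling bound is hour 8, so seating layout finishes at 8 + 4 = hour 12.
Signage placement cannot begin until seating layout (finishes hour 12). It runs from hour 12 to 12 + 1 = hour 13.
For catering setup: signage placement (finishes hour 13, plus 3-hour gap → hour 16); the lighting rig (finishes hour 3, plus 3-hour gap → hour 6). Taking the maximum gives a start of hour 16, and it finishes at 16 + 7 = hour 23.
The earliest everything can be done is hour 23, which is after the deadline of 20, so it is not possible.

No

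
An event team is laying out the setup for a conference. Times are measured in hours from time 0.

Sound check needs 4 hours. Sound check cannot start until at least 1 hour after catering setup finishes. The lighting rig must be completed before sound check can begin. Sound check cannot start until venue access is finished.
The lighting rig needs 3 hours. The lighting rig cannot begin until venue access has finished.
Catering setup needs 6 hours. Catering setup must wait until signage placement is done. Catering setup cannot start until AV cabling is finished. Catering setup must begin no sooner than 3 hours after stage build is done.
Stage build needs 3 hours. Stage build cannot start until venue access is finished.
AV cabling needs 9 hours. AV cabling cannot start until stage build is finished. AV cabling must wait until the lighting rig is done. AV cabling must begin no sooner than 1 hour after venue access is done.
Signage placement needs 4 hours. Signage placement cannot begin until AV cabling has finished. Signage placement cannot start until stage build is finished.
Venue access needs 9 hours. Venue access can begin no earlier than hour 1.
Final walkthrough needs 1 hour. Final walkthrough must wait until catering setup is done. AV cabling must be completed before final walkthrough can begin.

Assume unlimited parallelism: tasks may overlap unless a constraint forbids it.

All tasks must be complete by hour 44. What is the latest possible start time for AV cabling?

Sound check has no dependents, so it just needs to finish by hour 44. Starting by 44 − 4 = hour 40 achieves that.
Final walkthrough must finish by hour 44; it takes 1 hour, so it must start by 44 − 1 = hour 43.
Catering setup must finish in time for sound check (must start by hour 40, minus 1-hour gap → hour 39); final walkthrough (must start by hour 43). The tightest is hour 39, so catering setup must start by 39 − 6 = hour 33.
Signage placement has to be done before catering setup (must start by hour 33). That means finishing by hour 33, i.e. starting by 33 − 4 = hour 29.
AV cabling must finish in time for signage placement (must start by hour 29); catering setup (must start by hour 33); final walkthrough (must start by hour 43). The tightest is hour 29, so AV cabling must start by 29 − 9 = hour 20.

20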